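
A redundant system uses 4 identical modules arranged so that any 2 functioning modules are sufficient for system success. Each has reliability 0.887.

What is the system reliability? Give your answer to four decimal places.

0.9947

R = Σ_{i=2}^{4} C(4,i) p^i (1−p)^{4−i} with p = 0.887
C(4,2)·0.887^2·0.113^2 = 0.060278
C(4,3)·0.887^3·0.113^1 = 0.315435
C(4,4)·0.887^4·0.113^0 = 0.619005
Sum = 0.9947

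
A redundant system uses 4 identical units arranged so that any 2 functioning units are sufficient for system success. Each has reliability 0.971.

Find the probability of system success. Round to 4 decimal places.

0.9999

R = Σ_{i=2}^{4} C(4,i) p^i (1−p)^{4−i} with p = 0.971
C(4,2)·0.971^2·0.029^2 = 0.004758
C(4,3)·0.971^3·0.029^1 = 0.106198
C(4,4)·0.971^4·0.029^0 = 0.888949
Sum = 0.9999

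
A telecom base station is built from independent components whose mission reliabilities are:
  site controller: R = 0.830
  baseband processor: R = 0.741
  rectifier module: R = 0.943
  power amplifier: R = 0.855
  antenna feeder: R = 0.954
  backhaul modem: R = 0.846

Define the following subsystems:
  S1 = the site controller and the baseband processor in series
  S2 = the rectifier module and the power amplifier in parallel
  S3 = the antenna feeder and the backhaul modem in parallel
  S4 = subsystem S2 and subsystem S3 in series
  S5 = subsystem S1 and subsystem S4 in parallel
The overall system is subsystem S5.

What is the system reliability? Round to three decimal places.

Series (site controller and baseband processor): 0.83000 × 0.74100 = 0.61503
Parallel (rectifier module and power amplifier): 1 − (1 − 0.94300)(1 − 0.85500) = 0.99174
Parallel (antenna feeder and backhaul modem): 1 − (1 − 0.95400)(1 − 0.84600) = 0.99292
Series ([0.99174] and [0.99292]): 0.99174 × 0.99292 = 0.98472
Parallel ([0.61503] and [0.98472]): 1 − (1 − 0.61503)(1 − 0.98472) = 0.994

0.994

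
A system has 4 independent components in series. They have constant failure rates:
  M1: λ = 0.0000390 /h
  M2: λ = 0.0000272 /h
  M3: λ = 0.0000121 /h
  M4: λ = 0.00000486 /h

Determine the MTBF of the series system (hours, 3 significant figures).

12000

Series of exponential components: λ_sys = Σ λ_i
λ_sys = 0.0000390 + 0.0000272 + 0.0000121 + 0.00000486 = 8.3160e-05 /h
MTBF = 1 / λ_sys = 12000 h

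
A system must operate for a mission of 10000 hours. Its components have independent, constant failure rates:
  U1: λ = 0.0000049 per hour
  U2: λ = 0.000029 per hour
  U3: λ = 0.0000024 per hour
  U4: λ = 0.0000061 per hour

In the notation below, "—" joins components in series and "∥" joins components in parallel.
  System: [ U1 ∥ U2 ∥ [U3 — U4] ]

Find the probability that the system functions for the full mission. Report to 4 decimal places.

0.9990

R(U1) = exp(−0.0000049 × 10000) = 0.952181
R(U2) = exp(−0.000029 × 10000) = 0.748264
R(U3) = exp(−0.0000024 × 10000) = 0.976286
R(U4) = exp(−0.0000061 × 10000) = 0.940823
Series (U3 and U4): 0.976286 × 0.940823 = 0.918512
Parallel (U1, U2, and [0.918512]): 1 − (1 − 0.952181)(1 − 0.748264)(1 − 0.918512) = 0.9990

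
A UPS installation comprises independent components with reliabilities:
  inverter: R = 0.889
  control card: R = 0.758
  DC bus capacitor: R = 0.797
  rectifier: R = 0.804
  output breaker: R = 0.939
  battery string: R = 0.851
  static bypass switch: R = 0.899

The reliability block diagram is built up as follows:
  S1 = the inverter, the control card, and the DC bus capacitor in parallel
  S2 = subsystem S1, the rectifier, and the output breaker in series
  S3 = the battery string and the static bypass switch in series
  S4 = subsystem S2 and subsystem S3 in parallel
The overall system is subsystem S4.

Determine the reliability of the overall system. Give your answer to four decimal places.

Parallel (inverter, control card, and DC bus capacitor): 1 − (1 − 0.889000)(1 − 0.758000)(1 − 0.797000) = 0.994547
Series ([0.994547], rectifier, and output breaker): 0.994547 × 0.804000 × 0.939000 = 0.750839
Series (battery string and static bypass switch): 0.851000 × 0.899000 = 0.765049
Parallel ([0.750839] and [0.765049]): 1 − (1 − 0.750839)(1 − 0.765049) = 0.9415

0.9415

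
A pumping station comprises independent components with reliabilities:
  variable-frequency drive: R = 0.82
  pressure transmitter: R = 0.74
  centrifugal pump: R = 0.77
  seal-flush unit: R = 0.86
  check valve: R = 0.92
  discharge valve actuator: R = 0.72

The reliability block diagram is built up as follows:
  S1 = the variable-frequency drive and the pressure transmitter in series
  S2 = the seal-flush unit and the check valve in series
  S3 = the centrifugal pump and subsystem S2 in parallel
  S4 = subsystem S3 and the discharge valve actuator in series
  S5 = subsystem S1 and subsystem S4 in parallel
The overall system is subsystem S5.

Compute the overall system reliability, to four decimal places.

Series (variable-frequency drive and pressure transmitter): 0.820000 × 0.740000 = 0.606800
Series (seal-flush unit and check valve): 0.860000 × 0.920000 = 0.791200
Parallel (centrifugal pump and [0.791200]): 1 − (1 − 0.770000)(1 − 0.791200) = 0.951976
Series ([0.951976] and discharge valve actuator): 0.951976 × 0.720000 = 0.685423
Parallel ([0.606800] and [0.685423]): 1 − (1 − 0.606800)(1 − 0.685423) = 0.8763

0.8763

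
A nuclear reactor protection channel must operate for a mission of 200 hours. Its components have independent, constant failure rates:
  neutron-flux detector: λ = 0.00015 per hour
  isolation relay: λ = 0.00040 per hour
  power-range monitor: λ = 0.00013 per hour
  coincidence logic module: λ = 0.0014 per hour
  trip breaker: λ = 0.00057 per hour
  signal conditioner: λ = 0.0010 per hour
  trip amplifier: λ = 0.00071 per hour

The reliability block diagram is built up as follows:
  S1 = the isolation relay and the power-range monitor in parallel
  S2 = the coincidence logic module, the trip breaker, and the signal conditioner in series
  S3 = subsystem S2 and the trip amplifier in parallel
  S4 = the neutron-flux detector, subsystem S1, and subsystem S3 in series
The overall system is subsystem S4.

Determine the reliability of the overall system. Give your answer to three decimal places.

0.911

R(neutron-flux detector) = exp(−0.00015 × 200) = 0.97045
R(isolation relay) = exp(−0.00040 × 200) = 0.92312
R(power-range monitor) = exp(−0.00013 × 200) = 0.97434
R(coincidence logic module) = exp(−0.0014 × 200) = 0.75578
R(trip breaker) = exp(−0.00057 × 200) = 0.89226
R(signal conditioner) = exp(−0.0010 × 200) = 0.81873
R(trip amplifier) = exp(−0.00071 × 200) = 0.86762
Parallel (isolation relay and power-range monitor): 1 − (1 − 0.92312)(1 − 0.97434) = 0.99803
Series (coincidence logic module, trip breaker, and signal conditioner): 0.75578 × 0.89226 × 0.81873 = 0.55211
Parallel ([0.55211] and trip amplifier): 1 − (1 − 0.55211)(1 − 0.86762) = 0.94071
Series (neutron-flux detector, [0.99803], and [0.94071]): 0.97045 × 0.99803 × 0.94071 = 0.911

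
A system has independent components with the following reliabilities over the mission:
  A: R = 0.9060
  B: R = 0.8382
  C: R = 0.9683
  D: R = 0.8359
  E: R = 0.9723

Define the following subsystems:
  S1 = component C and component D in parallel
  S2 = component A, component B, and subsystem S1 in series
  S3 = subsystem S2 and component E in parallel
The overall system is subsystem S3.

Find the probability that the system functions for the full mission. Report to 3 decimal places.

Parallel (C and D): 1 − (1 − 0.96830)(1 − 0.83590) = 0.99480
Series (A, B, and [0.99480]): 0.90600 × 0.83820 × 0.99480 = 0.75546
Parallel ([0.75546] and E): 1 − (1 − 0.75546)(1 − 0.97230) = 0.993

0.993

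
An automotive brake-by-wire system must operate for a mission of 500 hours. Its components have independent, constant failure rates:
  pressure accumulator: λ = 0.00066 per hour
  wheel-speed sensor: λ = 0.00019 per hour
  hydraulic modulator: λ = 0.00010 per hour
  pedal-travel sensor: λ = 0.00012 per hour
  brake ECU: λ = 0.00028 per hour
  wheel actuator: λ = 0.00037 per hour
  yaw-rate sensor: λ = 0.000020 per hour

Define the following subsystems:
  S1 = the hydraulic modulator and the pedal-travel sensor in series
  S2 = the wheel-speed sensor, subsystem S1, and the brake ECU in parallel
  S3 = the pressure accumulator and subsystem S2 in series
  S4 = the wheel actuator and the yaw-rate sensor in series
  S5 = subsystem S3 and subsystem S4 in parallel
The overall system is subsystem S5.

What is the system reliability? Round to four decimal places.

R(pressure accumulator) = exp(−0.00066 × 500) = 0.718924
R(wheel-speed sensor) = exp(−0.00019 × 500) = 0.909373
R(hydraulic modulator) = exp(−0.00010 × 500) = 0.951229
R(pedal-travel sensor) = exp(−0.00012 × 500) = 0.941765
R(brake ECU) = exp(−0.00028 × 500) = 0.869358
R(wheel actuator) = exp(−0.00037 × 500) = 0.831104
R(yaw-rate sensor) = exp(−0.000020 × 500) = 0.990050
Series (hydraulic modulator and pedal-travel sensor): 0.951229 × 0.941765 = 0.895834
Parallel (wheel-speed sensor, [0.895834], and brake ECU): 1 − (1 − 0.909373)(1 − 0.895834)(1 − 0.869358) = 0.998767
Series (pressure accumulator and [0.998767]): 0.718924 × 0.998767 = 0.718038
Series (wheel actuator and yaw-rate sensor): 0.831104 × 0.990050 = 0.822835
Parallel ([0.718038] and [0.822835]): 1 − (1 − 0.718038)(1 − 0.822835) = 0.9500

0.9500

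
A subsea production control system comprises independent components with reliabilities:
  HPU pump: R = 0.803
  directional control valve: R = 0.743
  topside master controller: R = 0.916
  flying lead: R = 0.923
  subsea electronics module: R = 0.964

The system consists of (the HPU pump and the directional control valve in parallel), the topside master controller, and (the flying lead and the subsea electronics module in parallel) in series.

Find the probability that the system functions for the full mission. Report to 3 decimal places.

Parallel (HPU pump and directional control valve): 1 − (1 − 0.80300)(1 − 0.74300) = 0.94937
Parallel (flying lead and subsea electronics module): 1 − (1 − 0.92300)(1 − 0.96400) = 0.99723
Series ([0.94937], topside master controller, and [0.99723]): 0.94937 × 0.91600 × 0.99723 = 0.867

0.867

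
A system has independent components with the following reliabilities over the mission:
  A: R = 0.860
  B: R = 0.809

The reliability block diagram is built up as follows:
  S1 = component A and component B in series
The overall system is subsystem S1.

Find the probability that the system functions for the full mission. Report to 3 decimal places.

0.696

Series (A and B): 0.86000 × 0.80900 = 0.696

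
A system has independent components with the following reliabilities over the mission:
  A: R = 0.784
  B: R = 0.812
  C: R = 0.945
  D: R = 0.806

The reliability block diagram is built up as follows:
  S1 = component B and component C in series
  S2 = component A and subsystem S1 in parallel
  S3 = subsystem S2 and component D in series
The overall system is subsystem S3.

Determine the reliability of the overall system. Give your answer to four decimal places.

0.7655

Series (B and C): 0.812000 × 0.945000 = 0.767340
Parallel (A and [0.767340]): 1 − (1 − 0.784000)(1 − 0.767340) = 0.949745
Series ([0.949745] and D): 0.949745 × 0.806000 = 0.7655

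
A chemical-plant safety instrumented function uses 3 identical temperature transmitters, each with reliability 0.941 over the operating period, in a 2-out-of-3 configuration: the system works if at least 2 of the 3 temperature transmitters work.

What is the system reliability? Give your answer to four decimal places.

R = Σ_{i=2}^{3} C(3,i) p^i (1−p)^{3−i} with p = 0.941
C(3,2)·0.941^2·0.059^1 = 0.156730
C(3,3)·0.941^3·0.059^0 = 0.833238
Sum = 0.9900

0.9900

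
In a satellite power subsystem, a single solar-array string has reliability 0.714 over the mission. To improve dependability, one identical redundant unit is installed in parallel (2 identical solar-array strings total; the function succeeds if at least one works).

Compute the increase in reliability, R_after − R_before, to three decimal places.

R_before = 0.714
R_after = 1 − (1 − 0.714)^2 = 0.918
ΔR = 0.918 − 0.714 = 0.204

0.204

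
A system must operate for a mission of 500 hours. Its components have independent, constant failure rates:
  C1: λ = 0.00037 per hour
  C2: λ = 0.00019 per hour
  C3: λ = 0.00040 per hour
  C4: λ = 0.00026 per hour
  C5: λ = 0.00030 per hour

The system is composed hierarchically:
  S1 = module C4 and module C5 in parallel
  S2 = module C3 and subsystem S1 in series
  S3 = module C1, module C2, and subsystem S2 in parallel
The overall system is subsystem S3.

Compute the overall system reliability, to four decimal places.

0.9970

R(C1) = exp(−0.00037 × 500) = 0.831104
R(C2) = exp(−0.00019 × 500) = 0.909373
R(C3) = exp(−0.00040 × 500) = 0.818731
R(C4) = exp(−0.00026 × 500) = 0.878095
R(C5) = exp(−0.00030 × 500) = 0.860708
Parallel (C4 and C5): 1 − (1 − 0.878095)(1 − 0.860708) = 0.983020
Series (C3 and [0.983020]): 0.818731 × 0.983020 = 0.804829
Parallel (C1, C2, and [0.804829]): 1 − (1 − 0.831104)(1 − 0.909373)(1 − 0.804829) = 0.9970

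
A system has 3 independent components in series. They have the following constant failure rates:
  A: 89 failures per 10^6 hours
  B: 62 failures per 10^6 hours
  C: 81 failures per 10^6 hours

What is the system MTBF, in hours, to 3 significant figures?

Series of exponential components: λ_sys = Σ λ_i
λ_sys = 0.000089 + 0.000062 + 0.000081 = 2.3200e-04 /h
MTBF = 1 / λ_sys = 4310 h

4310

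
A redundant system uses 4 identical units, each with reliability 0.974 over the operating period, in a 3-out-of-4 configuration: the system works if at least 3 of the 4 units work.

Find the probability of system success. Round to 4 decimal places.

0.9961

R = Σ_{i=3}^{4} C(4,i) p^i (1−p)^{4−i} with p = 0.974
C(4,3)·0.974^3·0.026^1 = 0.096097
C(4,4)·0.974^4·0.026^0 = 0.899986
Sum = 0.9961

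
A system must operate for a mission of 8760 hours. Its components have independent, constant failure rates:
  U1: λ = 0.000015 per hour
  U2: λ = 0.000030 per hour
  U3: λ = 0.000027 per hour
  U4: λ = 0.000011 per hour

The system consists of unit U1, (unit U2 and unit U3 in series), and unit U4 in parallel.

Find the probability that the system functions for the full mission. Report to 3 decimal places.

0.996

R(U1) = exp(−0.000015 × 8760) = 0.87687
R(U2) = exp(−0.000030 × 8760) = 0.76890
R(U3) = exp(−0.000027 × 8760) = 0.78937
R(U4) = exp(−0.000011 × 8760) = 0.90814
Series (U2 and U3): 0.76890 × 0.78937 = 0.60695
Parallel (U1, [0.60695], and U4): 1 − (1 − 0.87687)(1 − 0.60695)(1 − 0.90814) = 0.996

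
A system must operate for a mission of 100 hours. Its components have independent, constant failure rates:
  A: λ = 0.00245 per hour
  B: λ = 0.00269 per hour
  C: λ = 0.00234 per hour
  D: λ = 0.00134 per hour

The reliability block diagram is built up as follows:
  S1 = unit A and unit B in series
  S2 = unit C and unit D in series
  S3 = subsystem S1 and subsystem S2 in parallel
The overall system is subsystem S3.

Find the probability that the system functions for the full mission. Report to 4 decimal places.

R(A) = exp(−0.00245 × 100) = 0.782705
R(B) = exp(−0.00269 × 100) = 0.764143
R(C) = exp(−0.00234 × 100) = 0.791362
R(D) = exp(−0.00134 × 100) = 0.874590
Series (A and B): 0.782705 × 0.764143 = 0.598099
Series (C and D): 0.791362 × 0.874590 = 0.692117
Parallel ([0.598099] and [0.692117]): 1 − (1 − 0.598099)(1 − 0.692117) = 0.8763

0.8763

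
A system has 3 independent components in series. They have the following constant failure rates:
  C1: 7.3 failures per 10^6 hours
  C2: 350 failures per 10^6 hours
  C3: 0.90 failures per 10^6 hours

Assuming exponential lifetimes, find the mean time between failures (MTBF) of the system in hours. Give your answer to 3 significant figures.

2790

Series of exponential components: λ_sys = Σ λ_i
λ_sys = 0.0000073 + 0.00035 + 0.00000090 = 3.5820e-04 /h
MTBF = 1 / λ_sys = 2790 h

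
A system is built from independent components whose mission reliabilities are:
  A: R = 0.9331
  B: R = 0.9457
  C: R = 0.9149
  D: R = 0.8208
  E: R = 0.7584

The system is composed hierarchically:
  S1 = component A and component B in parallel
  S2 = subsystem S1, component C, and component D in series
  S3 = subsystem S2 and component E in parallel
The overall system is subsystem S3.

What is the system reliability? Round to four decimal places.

Parallel (A and B): 1 − (1 − 0.933100)(1 − 0.945700) = 0.996367
Series ([0.996367], C, and D): 0.996367 × 0.914900 × 0.820800 = 0.748222
Parallel ([0.748222] and E): 1 − (1 − 0.748222)(1 − 0.758400) = 0.9392

0.9392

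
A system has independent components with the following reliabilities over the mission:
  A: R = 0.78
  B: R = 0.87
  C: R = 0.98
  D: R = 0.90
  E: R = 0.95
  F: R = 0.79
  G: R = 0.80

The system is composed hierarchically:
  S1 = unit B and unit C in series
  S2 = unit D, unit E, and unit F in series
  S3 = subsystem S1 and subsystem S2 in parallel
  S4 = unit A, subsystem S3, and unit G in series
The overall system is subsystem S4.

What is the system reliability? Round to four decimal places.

Series (B and C): 0.870000 × 0.980000 = 0.852600
Series (D, E, and F): 0.900000 × 0.950000 × 0.790000 = 0.675450
Parallel ([0.852600] and [0.675450]): 1 − (1 − 0.852600)(1 − 0.675450) = 0.952161
Series (A, [0.952161], and G): 0.780000 × 0.952161 × 0.800000 = 0.5941

0.5941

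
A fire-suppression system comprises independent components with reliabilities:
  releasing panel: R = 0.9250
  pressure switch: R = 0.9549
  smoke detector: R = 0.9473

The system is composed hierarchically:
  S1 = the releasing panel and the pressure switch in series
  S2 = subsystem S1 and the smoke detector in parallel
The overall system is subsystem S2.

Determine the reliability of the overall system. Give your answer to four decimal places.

0.9938

Series (releasing panel and pressure switch): 0.925000 × 0.954900 = 0.883283
Parallel ([0.883283] and smoke detector): 1 − (1 − 0.883283)(1 − 0.947300) = 0.9938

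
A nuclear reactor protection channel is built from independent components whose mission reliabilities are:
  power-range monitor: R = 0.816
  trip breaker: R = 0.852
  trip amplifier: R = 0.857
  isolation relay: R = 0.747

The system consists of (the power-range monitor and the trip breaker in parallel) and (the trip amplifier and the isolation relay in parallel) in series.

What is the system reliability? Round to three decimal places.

Parallel (power-range monitor and trip breaker): 1 − (1 − 0.81600)(1 − 0.85200) = 0.97277
Parallel (trip amplifier and isolation relay): 1 − (1 − 0.85700)(1 − 0.74700) = 0.96382
Series ([0.97277] and [0.96382]): 0.97277 × 0.96382 = 0.938

0.938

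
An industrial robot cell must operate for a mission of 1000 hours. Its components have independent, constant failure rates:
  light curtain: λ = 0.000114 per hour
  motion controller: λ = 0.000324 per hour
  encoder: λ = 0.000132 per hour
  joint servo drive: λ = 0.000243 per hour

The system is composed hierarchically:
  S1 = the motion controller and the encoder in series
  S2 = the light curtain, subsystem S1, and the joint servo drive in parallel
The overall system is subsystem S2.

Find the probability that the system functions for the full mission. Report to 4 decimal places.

R(light curtain) = exp(−0.000114 × 1000) = 0.892258
R(motion controller) = exp(−0.000324 × 1000) = 0.723250
R(encoder) = exp(−0.000132 × 1000) = 0.876341
R(joint servo drive) = exp(−0.000243 × 1000) = 0.784272
Series (motion controller and encoder): 0.723250 × 0.876341 = 0.633814
Parallel (light curtain, [0.633814], and joint servo drive): 1 − (1 − 0.892258)(1 − 0.633814)(1 − 0.784272) = 0.9915

0.9915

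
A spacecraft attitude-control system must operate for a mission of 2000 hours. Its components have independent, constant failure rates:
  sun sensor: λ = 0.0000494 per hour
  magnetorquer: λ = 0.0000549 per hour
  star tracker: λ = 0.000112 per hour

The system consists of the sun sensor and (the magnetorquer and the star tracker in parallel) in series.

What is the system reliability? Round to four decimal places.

R(sun sensor) = exp(−0.0000494 × 2000) = 0.905924
R(magnetorquer) = exp(−0.0000549 × 2000) = 0.896013
R(star tracker) = exp(−0.000112 × 2000) = 0.799315
Parallel (magnetorquer and star tracker): 1 − (1 − 0.896013)(1 − 0.799315) = 0.979131
Series (sun sensor and [0.979131]): 0.905924 × 0.979131 = 0.8870

0.8870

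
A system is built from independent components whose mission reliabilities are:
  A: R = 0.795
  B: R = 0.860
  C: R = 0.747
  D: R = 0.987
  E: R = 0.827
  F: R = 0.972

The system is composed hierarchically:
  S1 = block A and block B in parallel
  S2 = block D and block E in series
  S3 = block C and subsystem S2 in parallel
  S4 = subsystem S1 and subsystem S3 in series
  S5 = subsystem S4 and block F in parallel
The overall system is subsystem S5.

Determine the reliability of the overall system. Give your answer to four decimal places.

Parallel (A and B): 1 − (1 − 0.795000)(1 − 0.860000) = 0.971300
Series (D and E): 0.987000 × 0.827000 = 0.816249
Parallel (C and [0.816249]): 1 − (1 − 0.747000)(1 − 0.816249) = 0.953511
Series ([0.971300] and [0.953511]): 0.971300 × 0.953511 = 0.926145
Parallel ([0.926145] and F): 1 − (1 − 0.926145)(1 − 0.972000) = 0.9979

0.9979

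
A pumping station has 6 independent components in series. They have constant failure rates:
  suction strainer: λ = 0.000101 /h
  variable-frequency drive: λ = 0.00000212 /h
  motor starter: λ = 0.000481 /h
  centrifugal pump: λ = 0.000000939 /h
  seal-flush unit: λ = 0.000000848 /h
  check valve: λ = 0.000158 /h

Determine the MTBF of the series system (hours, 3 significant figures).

Series of exponential components: λ_sys = Σ λ_i
λ_sys = 0.000101 + 0.00000212 + 0.000481 + 0.000000939 + 0.000000848 + 0.000158 = 7.4391e-04 /h
MTBF = 1 / λ_sys = 1340 h

1340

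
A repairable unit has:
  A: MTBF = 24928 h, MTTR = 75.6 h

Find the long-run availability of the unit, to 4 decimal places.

A(A) = MTBF/(MTBF+MTTR) = 24928/(24928+75.6) = 0.9970

0.9970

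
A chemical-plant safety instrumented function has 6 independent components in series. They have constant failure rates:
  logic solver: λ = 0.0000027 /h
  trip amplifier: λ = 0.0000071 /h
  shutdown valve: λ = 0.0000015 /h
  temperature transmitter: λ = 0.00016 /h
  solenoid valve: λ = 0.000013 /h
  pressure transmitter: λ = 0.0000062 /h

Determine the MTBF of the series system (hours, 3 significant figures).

5250

Series of exponential components: λ_sys = Σ λ_i
λ_sys = 0.0000027 + 0.0000071 + 0.0000015 + 0.00016 + 0.000013 + 0.0000062 = 1.9050e-04 /h
MTBF = 1 / λ_sys = 5250 h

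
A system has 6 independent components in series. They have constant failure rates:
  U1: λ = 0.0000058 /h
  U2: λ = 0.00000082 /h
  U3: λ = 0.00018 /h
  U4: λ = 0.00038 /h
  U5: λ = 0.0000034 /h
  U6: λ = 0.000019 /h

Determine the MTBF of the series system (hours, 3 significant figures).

Series of exponential components: λ_sys = Σ λ_i
λ_sys = 0.0000058 + 0.00000082 + 0.00018 + 0.00038 + 0.0000034 + 0.000019 = 5.8902e-04 /h
MTBF = 1 / λ_sys = 1700 h

1700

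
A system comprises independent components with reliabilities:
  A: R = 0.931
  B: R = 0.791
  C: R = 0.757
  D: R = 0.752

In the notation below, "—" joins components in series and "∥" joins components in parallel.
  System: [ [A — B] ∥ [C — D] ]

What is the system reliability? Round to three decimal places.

Series (A and B): 0.93100 × 0.79100 = 0.73642
Series (C and D): 0.75700 × 0.75200 = 0.56926
Parallel ([0.73642] and [0.56926]): 1 − (1 − 0.73642)(1 − 0.56926) = 0.886

0.886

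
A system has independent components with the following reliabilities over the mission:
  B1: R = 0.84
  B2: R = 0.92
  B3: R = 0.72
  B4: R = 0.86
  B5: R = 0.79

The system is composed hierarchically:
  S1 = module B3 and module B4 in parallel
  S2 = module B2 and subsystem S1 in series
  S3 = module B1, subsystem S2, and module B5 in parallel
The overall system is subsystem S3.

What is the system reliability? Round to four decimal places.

0.9961

Parallel (B3 and B4): 1 − (1 − 0.720000)(1 − 0.860000) = 0.960800
Series (B2 and [0.960800]): 0.920000 × 0.960800 = 0.883936
Parallel (B1, [0.883936], and B5): 1 − (1 − 0.840000)(1 − 0.883936)(1 − 0.790000) = 0.9961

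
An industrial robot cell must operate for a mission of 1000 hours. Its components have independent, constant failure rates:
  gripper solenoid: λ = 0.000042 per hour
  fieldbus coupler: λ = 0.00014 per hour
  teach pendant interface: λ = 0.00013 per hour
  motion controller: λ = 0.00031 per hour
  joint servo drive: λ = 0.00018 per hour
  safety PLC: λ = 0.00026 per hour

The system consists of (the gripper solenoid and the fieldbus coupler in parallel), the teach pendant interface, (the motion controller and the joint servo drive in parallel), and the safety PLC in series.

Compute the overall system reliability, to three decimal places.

R(gripper solenoid) = exp(−0.000042 × 1000) = 0.95887
R(fieldbus coupler) = exp(−0.00014 × 1000) = 0.86936
R(teach pendant interface) = exp(−0.00013 × 1000) = 0.87810
R(motion controller) = exp(−0.00031 × 1000) = 0.73345
R(joint servo drive) = exp(−0.00018 × 1000) = 0.83527
R(safety PLC) = exp(−0.00026 × 1000) = 0.77105
Parallel (gripper solenoid and fieldbus coupler): 1 − (1 − 0.95887)(1 − 0.86936) = 0.99463
Parallel (motion controller and joint servo drive): 1 − (1 − 0.73345)(1 − 0.83527) = 0.95609
Series ([0.99463], teach pendant interface, [0.95609], and safety PLC): 0.99463 × 0.87810 × 0.95609 × 0.77105 = 0.644

0.644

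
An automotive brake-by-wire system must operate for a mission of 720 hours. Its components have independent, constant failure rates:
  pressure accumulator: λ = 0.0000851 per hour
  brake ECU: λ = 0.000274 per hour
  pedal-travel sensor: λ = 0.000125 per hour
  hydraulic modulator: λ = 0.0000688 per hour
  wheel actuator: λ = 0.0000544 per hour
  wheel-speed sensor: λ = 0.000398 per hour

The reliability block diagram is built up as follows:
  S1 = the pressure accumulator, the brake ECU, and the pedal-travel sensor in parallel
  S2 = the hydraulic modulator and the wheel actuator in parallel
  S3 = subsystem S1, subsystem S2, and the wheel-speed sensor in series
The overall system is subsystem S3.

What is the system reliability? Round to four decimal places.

R(pressure accumulator) = exp(−0.0000851 × 720) = 0.940567
R(brake ECU) = exp(−0.000274 × 720) = 0.820961
R(pedal-travel sensor) = exp(−0.000125 × 720) = 0.913931
R(hydraulic modulator) = exp(−0.0000688 × 720) = 0.951671
R(wheel actuator) = exp(−0.0000544 × 720) = 0.961589
R(wheel-speed sensor) = exp(−0.000398 × 720) = 0.750842
Parallel (pressure accumulator, brake ECU, and pedal-travel sensor): 1 − (1 − 0.940567)(1 − 0.820961)(1 − 0.913931) = 0.999084
Parallel (hydraulic modulator and wheel actuator): 1 − (1 − 0.951671)(1 − 0.961589) = 0.998144
Series ([0.999084], [0.998144], and wheel-speed sensor): 0.999084 × 0.998144 × 0.750842 = 0.7488

0.7488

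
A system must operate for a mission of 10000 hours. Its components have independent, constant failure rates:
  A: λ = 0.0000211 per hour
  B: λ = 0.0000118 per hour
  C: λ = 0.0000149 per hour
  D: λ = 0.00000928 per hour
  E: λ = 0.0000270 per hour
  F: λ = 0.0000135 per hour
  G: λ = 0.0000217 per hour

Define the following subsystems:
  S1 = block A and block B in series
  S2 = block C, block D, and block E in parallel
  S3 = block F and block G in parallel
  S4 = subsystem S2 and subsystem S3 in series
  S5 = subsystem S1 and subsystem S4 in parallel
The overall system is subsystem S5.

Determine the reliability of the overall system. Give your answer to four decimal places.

R(A) = exp(−0.0000211 × 10000) = 0.809774
R(B) = exp(−0.0000118 × 10000) = 0.888696
R(C) = exp(−0.0000149 × 10000) = 0.861569
R(D) = exp(−0.00000928 × 10000) = 0.911376
R(E) = exp(−0.0000270 × 10000) = 0.763379
R(F) = exp(−0.0000135 × 10000) = 0.873716
R(G) = exp(−0.0000217 × 10000) = 0.804930
Series (A and B): 0.809774 × 0.888696 = 0.719643
Parallel (C, D, and E): 1 − (1 − 0.861569)(1 − 0.911376)(1 − 0.763379) = 0.997097
Parallel (F and G): 1 − (1 − 0.873716)(1 − 0.804930) = 0.975366
Series ([0.997097] and [0.975366]): 0.997097 × 0.975366 = 0.972535
Parallel ([0.719643] and [0.972535]): 1 − (1 − 0.719643)(1 − 0.972535) = 0.9923

0.9923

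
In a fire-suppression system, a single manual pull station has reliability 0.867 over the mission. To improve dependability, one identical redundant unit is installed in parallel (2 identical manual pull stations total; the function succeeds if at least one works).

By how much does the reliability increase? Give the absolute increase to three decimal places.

R_before = 0.867
R_after = 1 − (1 − 0.867)^2 = 0.982
ΔR = 0.982 − 0.867 = 0.115

0.115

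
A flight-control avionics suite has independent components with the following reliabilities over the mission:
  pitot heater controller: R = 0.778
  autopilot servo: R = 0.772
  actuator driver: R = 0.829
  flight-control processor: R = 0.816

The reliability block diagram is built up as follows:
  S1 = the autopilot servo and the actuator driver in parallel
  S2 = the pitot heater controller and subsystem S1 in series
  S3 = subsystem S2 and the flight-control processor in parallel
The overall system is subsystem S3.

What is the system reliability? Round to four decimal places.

0.9536

Parallel (autopilot servo and actuator driver): 1 − (1 − 0.772000)(1 − 0.829000) = 0.961012
Series (pitot heater controller and [0.961012]): 0.778000 × 0.961012 = 0.747667
Parallel ([0.747667] and flight-control processor): 1 − (1 − 0.747667)(1 − 0.816000) = 0.9536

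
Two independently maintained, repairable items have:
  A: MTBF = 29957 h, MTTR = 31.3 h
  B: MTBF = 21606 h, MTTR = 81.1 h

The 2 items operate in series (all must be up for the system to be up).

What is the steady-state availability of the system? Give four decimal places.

A(A) = MTBF/(MTBF+MTTR) = 29957/(29957+31.3) = 0.998956
A(B) = MTBF/(MTBF+MTTR) = 21606/(21606+81.1) = 0.996260
Series availability: 0.998956 × 0.996260 = 0.9952

0.9952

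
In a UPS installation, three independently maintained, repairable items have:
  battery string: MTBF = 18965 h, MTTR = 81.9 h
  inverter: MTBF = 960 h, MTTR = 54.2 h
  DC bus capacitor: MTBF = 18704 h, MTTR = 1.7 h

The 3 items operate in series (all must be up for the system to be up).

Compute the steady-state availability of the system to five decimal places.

0.94240

A(battery string) = MTBF/(MTBF+MTTR) = 18965/(18965+81.9) = 0.995700
A(inverter) = MTBF/(MTBF+MTTR) = 960/(960+54.2) = 0.946559
A(DC bus capacitor) = MTBF/(MTBF+MTTR) = 18704/(18704+1.7) = 0.999909
Series availability: 0.995700 × 0.946559 × 0.999909 = 0.94240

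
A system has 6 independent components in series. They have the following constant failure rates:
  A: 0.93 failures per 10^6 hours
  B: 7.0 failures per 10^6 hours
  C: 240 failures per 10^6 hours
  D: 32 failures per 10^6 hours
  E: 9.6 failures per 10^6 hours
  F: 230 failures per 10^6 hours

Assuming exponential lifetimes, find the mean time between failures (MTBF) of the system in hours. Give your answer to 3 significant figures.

1920

Series of exponential components: λ_sys = Σ λ_i
λ_sys = 0.00000093 + 0.0000070 + 0.00024 + 0.000032 + 0.0000096 + 0.00023 = 5.1953e-04 /h
MTBF = 1 / λ_sys = 1920 h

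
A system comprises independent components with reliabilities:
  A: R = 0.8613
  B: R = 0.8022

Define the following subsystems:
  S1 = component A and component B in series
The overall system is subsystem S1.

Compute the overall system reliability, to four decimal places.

Series (A and B): 0.861300 × 0.802200 = 0.6909

0.6909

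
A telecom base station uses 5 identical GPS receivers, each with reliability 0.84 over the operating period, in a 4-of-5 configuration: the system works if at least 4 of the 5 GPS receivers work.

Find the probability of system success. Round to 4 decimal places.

R = Σ_{i=4}^{5} C(5,i) p^i (1−p)^{5−i} with p = 0.84
C(5,4)·0.84^4·0.16^1 = 0.398297
C(5,5)·0.84^5·0.16^0 = 0.418212
Sum = 0.8165

0.8165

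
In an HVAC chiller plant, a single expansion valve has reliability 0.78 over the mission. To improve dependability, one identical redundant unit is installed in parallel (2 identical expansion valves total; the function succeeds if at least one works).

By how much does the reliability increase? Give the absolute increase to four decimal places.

R_before = 0.78
R_after = 1 − (1 − 0.78)^2 = 0.9516
ΔR = 0.9516 − 0.78 = 0.1716

0.1716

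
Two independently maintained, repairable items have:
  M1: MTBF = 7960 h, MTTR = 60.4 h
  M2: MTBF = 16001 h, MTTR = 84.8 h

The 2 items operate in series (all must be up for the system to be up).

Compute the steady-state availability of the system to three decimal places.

A(M1) = MTBF/(MTBF+MTTR) = 7960/(7960+60.4) = 0.992469
A(M2) = MTBF/(MTBF+MTTR) = 16001/(16001+84.8) = 0.994728
Series availability: 0.992469 × 0.994728 = 0.987

0.987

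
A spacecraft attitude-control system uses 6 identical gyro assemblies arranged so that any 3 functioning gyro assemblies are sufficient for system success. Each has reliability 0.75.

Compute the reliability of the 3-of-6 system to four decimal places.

R = Σ_{i=3}^{6} C(6,i) p^i (1−p)^{6−i} with p = 0.75
C(6,3)·0.75^3·0.25^3 = 0.131836
C(6,4)·0.75^4·0.25^2 = 0.296631
C(6,5)·0.75^5·0.25^1 = 0.355957
C(6,6)·0.75^6·0.25^0 = 0.177979
Sum = 0.9624

0.9624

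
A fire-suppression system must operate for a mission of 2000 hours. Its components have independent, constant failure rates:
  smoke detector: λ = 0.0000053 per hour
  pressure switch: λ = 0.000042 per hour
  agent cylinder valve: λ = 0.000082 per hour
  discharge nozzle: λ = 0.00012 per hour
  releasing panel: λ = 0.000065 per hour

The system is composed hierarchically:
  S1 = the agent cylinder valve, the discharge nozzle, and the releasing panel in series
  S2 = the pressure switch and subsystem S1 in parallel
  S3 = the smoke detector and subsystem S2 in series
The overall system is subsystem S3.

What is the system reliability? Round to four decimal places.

0.9565

R(smoke detector) = exp(−0.0000053 × 2000) = 0.989456
R(pressure switch) = exp(−0.000042 × 2000) = 0.919431
R(agent cylinder valve) = exp(−0.000082 × 2000) = 0.848742
R(discharge nozzle) = exp(−0.00012 × 2000) = 0.786628
R(releasing panel) = exp(−0.000065 × 2000) = 0.878095
Series (agent cylinder valve, discharge nozzle, and releasing panel): 0.848742 × 0.786628 × 0.878095 = 0.586255
Parallel (pressure switch and [0.586255]): 1 − (1 − 0.919431)(1 − 0.586255) = 0.966665
Series (smoke detector and [0.966665]): 0.989456 × 0.966665 = 0.9565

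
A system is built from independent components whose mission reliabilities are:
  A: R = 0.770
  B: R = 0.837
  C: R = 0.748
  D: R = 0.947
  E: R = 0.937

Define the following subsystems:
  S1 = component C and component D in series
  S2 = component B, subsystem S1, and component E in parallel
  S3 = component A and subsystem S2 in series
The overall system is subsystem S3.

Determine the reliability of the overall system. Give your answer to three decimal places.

0.768

Series (C and D): 0.74800 × 0.94700 = 0.70836
Parallel (B, [0.70836], and E): 1 − (1 − 0.83700)(1 − 0.70836)(1 − 0.93700) = 0.99701
Series (A and [0.99701]): 0.77000 × 0.99701 = 0.768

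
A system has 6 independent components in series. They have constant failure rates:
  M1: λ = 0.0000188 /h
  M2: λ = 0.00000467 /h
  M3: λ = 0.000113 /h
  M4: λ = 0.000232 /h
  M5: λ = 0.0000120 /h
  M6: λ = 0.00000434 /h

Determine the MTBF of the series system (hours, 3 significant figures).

2600

Series of exponential components: λ_sys = Σ λ_i
λ_sys = 0.0000188 + 0.00000467 + 0.000113 + 0.000232 + 0.0000120 + 0.00000434 = 3.8481e-04 /h
MTBF = 1 / λ_sys = 2600 h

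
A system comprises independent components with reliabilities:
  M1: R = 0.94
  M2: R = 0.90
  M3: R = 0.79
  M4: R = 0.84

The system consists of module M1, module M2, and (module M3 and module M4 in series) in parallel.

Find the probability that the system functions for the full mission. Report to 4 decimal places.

Series (M3 and M4): 0.790000 × 0.840000 = 0.663600
Parallel (M1, M2, and [0.663600]): 1 − (1 − 0.940000)(1 − 0.900000)(1 − 0.663600) = 0.9980

0.9980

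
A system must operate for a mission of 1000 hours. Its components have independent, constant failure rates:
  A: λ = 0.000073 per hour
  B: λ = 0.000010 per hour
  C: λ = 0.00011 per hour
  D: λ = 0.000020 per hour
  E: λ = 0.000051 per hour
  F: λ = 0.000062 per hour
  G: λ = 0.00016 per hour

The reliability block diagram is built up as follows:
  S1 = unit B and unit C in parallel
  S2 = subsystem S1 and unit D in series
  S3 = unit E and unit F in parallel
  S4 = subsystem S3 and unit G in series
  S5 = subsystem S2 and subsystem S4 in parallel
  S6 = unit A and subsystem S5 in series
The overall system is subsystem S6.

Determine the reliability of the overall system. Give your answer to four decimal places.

R(A) = exp(−0.000073 × 1000) = 0.929601
R(B) = exp(−0.000010 × 1000) = 0.990050
R(C) = exp(−0.00011 × 1000) = 0.895834
R(D) = exp(−0.000020 × 1000) = 0.980199
R(E) = exp(−0.000051 × 1000) = 0.950279
R(F) = exp(−0.000062 × 1000) = 0.939883
R(G) = exp(−0.00016 × 1000) = 0.852144
Parallel (B and C): 1 − (1 − 0.990050)(1 − 0.895834) = 0.998964
Series ([0.998964] and D): 0.998964 × 0.980199 = 0.979184
Parallel (E and F): 1 − (1 − 0.950279)(1 − 0.939883) = 0.997011
Series ([0.997011] and G): 0.997011 × 0.852144 = 0.849597
Parallel ([0.979184] and [0.849597]): 1 − (1 − 0.979184)(1 − 0.849597) = 0.996869
Series (A and [0.996869]): 0.929601 × 0.996869 = 0.9267

0.9267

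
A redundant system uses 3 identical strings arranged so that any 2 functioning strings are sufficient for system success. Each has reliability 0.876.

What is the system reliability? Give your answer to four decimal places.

0.9577

R = Σ_{i=2}^{3} C(3,i) p^i (1−p)^{3−i} with p = 0.876
C(3,2)·0.876^2·0.124^1 = 0.285464
C(3,3)·0.876^3·0.124^0 = 0.672221
Sum = 0.9577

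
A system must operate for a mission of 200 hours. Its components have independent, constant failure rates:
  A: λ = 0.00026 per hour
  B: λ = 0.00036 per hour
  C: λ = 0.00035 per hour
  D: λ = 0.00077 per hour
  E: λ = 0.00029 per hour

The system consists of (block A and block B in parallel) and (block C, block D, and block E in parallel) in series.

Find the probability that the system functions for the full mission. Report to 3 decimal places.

R(A) = exp(−0.00026 × 200) = 0.94933
R(B) = exp(−0.00036 × 200) = 0.93053
R(C) = exp(−0.00035 × 200) = 0.93239
R(D) = exp(−0.00077 × 200) = 0.85727
R(E) = exp(−0.00029 × 200) = 0.94365
Parallel (A and B): 1 − (1 − 0.94933)(1 − 0.93053) = 0.99648
Parallel (C, D, and E): 1 − (1 − 0.93239)(1 − 0.85727)(1 − 0.94365) = 0.99946
Series ([0.99648] and [0.99946]): 0.99648 × 0.99946 = 0.996

0.996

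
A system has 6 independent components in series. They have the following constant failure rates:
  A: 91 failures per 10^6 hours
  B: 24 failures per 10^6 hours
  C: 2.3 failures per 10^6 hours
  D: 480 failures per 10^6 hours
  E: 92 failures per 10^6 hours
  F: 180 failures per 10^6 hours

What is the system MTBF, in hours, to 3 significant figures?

1150

Series of exponential components: λ_sys = Σ λ_i
λ_sys = 0.000091 + 0.000024 + 0.0000023 + 0.00048 + 0.000092 + 0.00018 = 8.6930e-04 /h
MTBF = 1 / λ_sys = 1150 h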